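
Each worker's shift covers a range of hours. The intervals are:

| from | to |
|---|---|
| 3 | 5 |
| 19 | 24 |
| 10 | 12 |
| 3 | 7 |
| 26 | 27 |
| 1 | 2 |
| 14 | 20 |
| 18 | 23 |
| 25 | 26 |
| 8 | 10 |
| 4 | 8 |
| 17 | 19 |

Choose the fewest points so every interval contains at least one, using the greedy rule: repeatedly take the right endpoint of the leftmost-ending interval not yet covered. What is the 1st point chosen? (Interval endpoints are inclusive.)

2

By right end: [1,2]  [3,5]  [3,7]  [4,8]  [8,10]  [10,12]  [17,19]  [14,20]  [18,23]  [19,24]  [25,26]  [26,27]
[1,2] uncovered → point at 2; [3,5] uncovered → point at 5; [8,10] uncovered → point at 10; [17,19] uncovered → point at 19; [25,26] uncovered → point at 26.
Points: 2, 5, 10, 19, 26 (5 total).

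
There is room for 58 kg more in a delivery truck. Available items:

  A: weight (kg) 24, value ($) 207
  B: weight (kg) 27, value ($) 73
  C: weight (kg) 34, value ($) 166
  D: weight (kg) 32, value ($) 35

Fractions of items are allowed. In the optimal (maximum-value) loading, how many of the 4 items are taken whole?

Order: A (207/24=8.62) > C (166/34=4.88) > B (73/27=2.70) > D (35/32=1.09)
Fill: take A (24 @ 207) → take C (34 @ 166); 58/58 used.
2 item(s) taken whole.

2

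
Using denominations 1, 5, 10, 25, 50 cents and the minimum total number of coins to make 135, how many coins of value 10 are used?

135 − 2×50→35 − 1×25→10 − 1×10→0
Count of 10: 1

1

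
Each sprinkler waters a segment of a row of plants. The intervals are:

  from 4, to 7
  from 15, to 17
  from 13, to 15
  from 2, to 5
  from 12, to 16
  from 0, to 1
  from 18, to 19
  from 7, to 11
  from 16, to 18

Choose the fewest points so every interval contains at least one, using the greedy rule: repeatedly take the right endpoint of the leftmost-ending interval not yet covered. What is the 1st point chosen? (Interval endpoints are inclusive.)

By right end: [0,1]  [2,5]  [4,7]  [7,11]  [13,15]  [12,16]  [15,17]  [16,18]  [18,19]
[0,1] uncovered → point at 1; [2,5] uncovered → point at 5; [7,11] uncovered → point at 11; [13,15] uncovered → point at 15; [16,18] uncovered → point at 18.
Points: 1, 5, 11, 15, 18 (5 total).

1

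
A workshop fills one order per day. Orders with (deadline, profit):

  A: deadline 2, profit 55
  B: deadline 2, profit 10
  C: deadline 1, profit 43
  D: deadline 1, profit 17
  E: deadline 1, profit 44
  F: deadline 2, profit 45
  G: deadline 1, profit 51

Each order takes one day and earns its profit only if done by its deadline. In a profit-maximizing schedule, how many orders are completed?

Sort by profit descending; place each in the latest free slot ≤ its deadline.
By profit: A(d2,55), G(d1,51), F(d2,45), E(d1,44), C(d1,43), D(d1,17), B(d2,10)
A→slot 2; G→slot 1; F skipped; E skipped; C skipped; D skipped; B skipped.
2 of 7 scheduled.

2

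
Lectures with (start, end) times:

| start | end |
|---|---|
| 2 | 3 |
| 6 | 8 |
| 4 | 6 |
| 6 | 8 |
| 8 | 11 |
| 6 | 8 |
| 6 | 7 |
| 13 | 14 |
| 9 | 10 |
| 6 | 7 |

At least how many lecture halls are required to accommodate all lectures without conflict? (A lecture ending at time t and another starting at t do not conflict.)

5

starts: [2, 4, 6, 6, 6, 6, 6, 8, 9, 13]
ends:   [3, 6, 7, 7, 8, 8, 8, 10, 11, 14]
s2→1 e3→0 s4→1 e6→0 s6→1 s6→2 s6→3 s6→4 s6→5  — peak 5.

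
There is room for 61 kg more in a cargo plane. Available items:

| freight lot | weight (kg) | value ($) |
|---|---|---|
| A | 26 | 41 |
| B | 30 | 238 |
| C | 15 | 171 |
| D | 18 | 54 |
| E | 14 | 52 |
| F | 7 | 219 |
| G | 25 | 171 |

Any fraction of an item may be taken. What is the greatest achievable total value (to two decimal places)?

689.56

Sort by value per unit weight and fill in that order.
Order: F (219/7=31.29) > C (171/15=11.40) > B (238/30=7.93) > G (171/25=6.84) > E (52/14=3.71) > D (54/18=3.00) > A (41/26=1.58)
Fill: take F (7 @ 219) → take C (15 @ 171) → take B (30 @ 238) → take 9/25 of G → 61.56; 61/61 used.
Total value = 689.56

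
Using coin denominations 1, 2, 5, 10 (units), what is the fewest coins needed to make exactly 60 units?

6

60 = 6×10
Total coins = 6 = 6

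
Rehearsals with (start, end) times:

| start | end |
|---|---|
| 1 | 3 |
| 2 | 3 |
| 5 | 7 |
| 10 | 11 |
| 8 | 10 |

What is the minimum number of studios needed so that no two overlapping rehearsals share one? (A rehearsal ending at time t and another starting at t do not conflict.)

2

The answer is the maximum number of intervals overlapping at any instant.
starts: [1, 2, 5, 8, 10]
ends:   [3, 3, 7, 10, 11]
s1→1 s2→2  — peak 2.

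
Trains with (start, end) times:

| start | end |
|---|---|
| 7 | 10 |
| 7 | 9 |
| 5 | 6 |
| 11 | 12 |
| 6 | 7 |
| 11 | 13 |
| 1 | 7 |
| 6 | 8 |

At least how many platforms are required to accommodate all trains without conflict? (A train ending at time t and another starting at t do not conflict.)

3

Count concurrent intervals with a sweep; the peak is the room count.
Events (time:±→running): 1:+→1 5:+→2 6:-→1 6:+→2 6:+→3 … peak 3.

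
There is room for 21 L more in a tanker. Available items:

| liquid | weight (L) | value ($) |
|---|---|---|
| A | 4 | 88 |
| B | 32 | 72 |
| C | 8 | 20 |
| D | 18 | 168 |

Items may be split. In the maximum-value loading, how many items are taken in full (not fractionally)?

1

Order: A (88/4=22.00) > D (168/18=9.33) > C (20/8=2.50) > B (72/32=2.25)
Fill: take A (4 @ 88) → take 17/18 of D → 158.67; 21/21 used.
1 item(s) taken whole; one partial (take 17/18 of D).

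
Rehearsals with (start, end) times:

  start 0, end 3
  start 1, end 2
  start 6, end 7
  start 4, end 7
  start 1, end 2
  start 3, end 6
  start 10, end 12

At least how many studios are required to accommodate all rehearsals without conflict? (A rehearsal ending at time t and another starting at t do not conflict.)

starts: [0, 1, 1, 3, 4, 6, 10]
ends:   [2, 2, 3, 6, 7, 7, 12]
s0→1 s1→2 s1→3  — peak 3.

3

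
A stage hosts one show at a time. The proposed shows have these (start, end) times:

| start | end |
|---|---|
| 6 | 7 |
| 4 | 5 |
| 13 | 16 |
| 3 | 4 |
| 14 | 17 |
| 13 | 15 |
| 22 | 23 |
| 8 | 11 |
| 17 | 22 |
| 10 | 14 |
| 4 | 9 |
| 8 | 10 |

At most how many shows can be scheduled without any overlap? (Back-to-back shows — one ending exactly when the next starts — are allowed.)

8

By end time: (3,4), (4,5), (6,7), (4,9), (8,10), (8,11), (10,14), (13,15), (13,16), (14,17), (17,22), (22,23).
Pick (3,4); next start ≥ 4 → (4,5); next start ≥ 5 → (6,7); next start ≥ 7 → (8,10); next start ≥ 10 → (10,14); next start ≥ 14 → (14,17); next start ≥ 17 → (17,22); next start ≥ 22 → (22,23).
Selected 8 shows.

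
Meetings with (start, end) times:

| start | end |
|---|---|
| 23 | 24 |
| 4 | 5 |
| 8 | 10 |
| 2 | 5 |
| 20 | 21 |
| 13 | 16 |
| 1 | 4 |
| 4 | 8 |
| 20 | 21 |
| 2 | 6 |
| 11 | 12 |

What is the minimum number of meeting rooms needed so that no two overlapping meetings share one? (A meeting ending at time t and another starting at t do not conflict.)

4

starts: [1, 2, 2, 4, 4, 8, 11, 13, 20, 20, 23]
ends:   [4, 5, 5, 6, 8, 10, 12, 16, 21, 21, 24]
s1→1 s2→2 s2→3 e4→2 s4→3 s4→4  — peak 4.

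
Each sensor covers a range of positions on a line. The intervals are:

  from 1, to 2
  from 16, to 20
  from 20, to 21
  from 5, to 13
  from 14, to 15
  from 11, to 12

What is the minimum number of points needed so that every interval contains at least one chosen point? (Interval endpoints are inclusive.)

By right end: [1,2]  [11,12]  [5,13]  [14,15]  [16,20]  [20,21]
[1,2] uncovered → point at 2; [11,12] uncovered → point at 12; [14,15] uncovered → point at 15; [16,20] uncovered → point at 20.
Points: 2, 12, 15, 20 (4 total).

4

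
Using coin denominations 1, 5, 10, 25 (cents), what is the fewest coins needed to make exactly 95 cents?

5

Use the largest denomination that fits, subtract, and repeat.
95 − 3×25→20 − 2×10→0
Total coins = 3 + 2 = 5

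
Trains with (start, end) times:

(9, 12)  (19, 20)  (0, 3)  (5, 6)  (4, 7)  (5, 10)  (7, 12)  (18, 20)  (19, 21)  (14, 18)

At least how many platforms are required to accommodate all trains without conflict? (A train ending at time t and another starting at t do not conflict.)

The answer is the maximum number of intervals overlapping at any instant.
Events (time:±→running): 0:+→1 3:-→0 4:+→1 5:+→2 5:+→3 … peak 3.

3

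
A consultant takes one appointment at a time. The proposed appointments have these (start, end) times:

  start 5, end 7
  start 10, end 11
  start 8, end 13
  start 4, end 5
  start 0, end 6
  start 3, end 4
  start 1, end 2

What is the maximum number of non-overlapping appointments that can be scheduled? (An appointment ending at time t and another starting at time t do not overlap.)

5

Sorted by end: (1,2)  (3,4)  (4,5)  (0,6)  (5,7)  (10,11)  (8,13)
take (1,2); take (3,4); take (4,5); skip (0,6); take (5,7); take (10,11); skip (8,13).
Selected 5 appointments.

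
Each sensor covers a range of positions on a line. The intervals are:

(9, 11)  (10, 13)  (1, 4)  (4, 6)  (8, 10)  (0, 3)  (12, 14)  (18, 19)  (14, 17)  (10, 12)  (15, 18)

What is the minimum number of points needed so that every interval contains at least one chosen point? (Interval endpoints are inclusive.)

5

Sorted: [0,3] [1,4] [4,6] [8,10] [9,11] [10,12] [10,13] [12,14] [14,17] [15,18] [18,19]
{[0,3],[1,4]} hit by 3; {[4,6]} hit by 6; {[8,10],[9,11],[10,12],[10,13]} hit by 10; {[12,14],[14,17]} hit by 14; {[15,18],[18,19]} hit by 18.
Points: 3, 6, 10, 14, 18 (5 total).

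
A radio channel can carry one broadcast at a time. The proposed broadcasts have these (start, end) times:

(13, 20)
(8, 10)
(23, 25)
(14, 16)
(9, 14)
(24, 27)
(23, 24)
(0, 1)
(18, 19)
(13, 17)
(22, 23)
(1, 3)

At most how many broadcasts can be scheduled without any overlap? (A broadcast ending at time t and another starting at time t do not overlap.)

By end time: (0,1), (1,3), (8,10), (9,14), (14,16), (13,17), (18,19), (13,20), (22,23), (23,24), (23,25), (24,27).
Pick (0,1); next start ≥ 1 → (1,3); next start ≥ 3 → (8,10); next start ≥ 10 → (14,16); next start ≥ 16 → (18,19); next start ≥ 19 → (22,23); next start ≥ 23 → (23,24); next start ≥ 24 → (24,27).
Selected 8 broadcasts.

8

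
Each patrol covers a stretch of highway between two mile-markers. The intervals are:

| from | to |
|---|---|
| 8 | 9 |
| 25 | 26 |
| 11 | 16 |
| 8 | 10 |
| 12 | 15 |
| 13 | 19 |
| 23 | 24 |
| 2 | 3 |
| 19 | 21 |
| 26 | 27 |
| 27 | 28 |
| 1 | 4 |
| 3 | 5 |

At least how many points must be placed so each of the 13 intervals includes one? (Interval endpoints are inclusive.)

Sort by right endpoint; whenever an interval is uncovered, place a point at its right end.
Sorted: [2,3] [1,4] [3,5] [8,9] [8,10] [12,15] [11,16] [13,19] [19,21] [23,24] [25,26] [26,27] [27,28]
{[2,3],[1,4],[3,5]} hit by 3; {[8,9],[8,10]} hit by 9; {[12,15],[11,16],[13,19]} hit by 15; {[19,21]} hit by 21; {[23,24]} hit by 24; {[25,26],[26,27]} hit by 26; {[27,28]} hit by 28.
Points: 3, 9, 15, 21, 24, 26, 28 (7 total).

7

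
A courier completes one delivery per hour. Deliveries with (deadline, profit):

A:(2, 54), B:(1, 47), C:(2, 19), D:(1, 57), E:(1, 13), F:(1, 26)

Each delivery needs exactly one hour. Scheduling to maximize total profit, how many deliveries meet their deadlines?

Take jobs in profit order; each goes to the latest open slot no later than its deadline.
Profit order: D=57 A=54 B=47 F=26 C=19 E=13
Assign: D→slot 1, A→slot 2, B skipped, F skipped, C skipped, E skipped.
Slots: [1:D] [2:A]
2 of 6 scheduled.

2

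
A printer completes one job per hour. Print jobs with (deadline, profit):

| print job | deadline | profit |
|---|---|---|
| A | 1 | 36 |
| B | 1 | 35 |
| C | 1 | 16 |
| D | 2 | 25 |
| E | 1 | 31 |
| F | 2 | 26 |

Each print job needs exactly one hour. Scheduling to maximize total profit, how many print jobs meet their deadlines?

2

Profit order: A=36 B=35 E=31 F=26 D=25 C=16
Assign: A→slot 1, B skipped, E skipped, F→slot 2, D skipped, C skipped.
Slots: [1:A] [2:F]
2 of 6 scheduled.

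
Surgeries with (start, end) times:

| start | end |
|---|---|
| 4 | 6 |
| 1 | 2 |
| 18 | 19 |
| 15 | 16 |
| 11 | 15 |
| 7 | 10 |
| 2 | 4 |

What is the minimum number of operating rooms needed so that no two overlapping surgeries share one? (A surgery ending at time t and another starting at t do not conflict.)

1

Count concurrent intervals with a sweep; the peak is the room count.
Events (time:±→running): 1:+→1 … peak 1.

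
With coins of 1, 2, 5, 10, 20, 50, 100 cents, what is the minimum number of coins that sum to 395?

7

395 − 3×100→95 − 1×50→45 − 2×20→5 − 1×5→0
Total coins = 3 + 1 + 2 + 1 = 7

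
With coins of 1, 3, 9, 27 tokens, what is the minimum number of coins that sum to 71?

Greedy: take as many of the largest coin as possible, then repeat with the remainder.
71 = 2×27 + 1×9 + 2×3 + 2×1
Total coins = 2 + 1 + 2 + 2 = 7

7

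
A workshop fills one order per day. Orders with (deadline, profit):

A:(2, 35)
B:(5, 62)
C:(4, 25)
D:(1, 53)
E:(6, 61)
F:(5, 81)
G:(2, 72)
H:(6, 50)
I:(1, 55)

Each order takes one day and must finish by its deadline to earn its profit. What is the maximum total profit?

381

Sort by profit descending; place each in the latest free slot ≤ its deadline.
Profit order: F=81 G=72 B=62 E=61 I=55 D=53 H=50 A=35 C=25
Assign: F→slot 5, G→slot 2, B→slot 4, E→slot 6, I→slot 1, D skipped, H→slot 3, A skipped, C skipped.
Slots: [1:I] [2:G] [3:H] [4:B] [5:F] [6:E]
Profit = 55 + 72 + 50 + 62 + 81 + 61 = 381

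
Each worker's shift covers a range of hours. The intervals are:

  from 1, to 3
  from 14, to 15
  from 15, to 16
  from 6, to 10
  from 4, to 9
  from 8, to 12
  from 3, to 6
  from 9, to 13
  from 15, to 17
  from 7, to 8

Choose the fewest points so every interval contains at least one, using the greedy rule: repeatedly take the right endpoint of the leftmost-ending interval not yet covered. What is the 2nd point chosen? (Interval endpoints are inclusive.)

Process intervals by earliest right end; each time one isn't hit yet, stab at its right endpoint.
Sorted: [1,3] [3,6] [7,8] [4,9] [6,10] [8,12] [9,13] [14,15] [15,16] [15,17]
{[1,3],[3,6]} hit by 3; {[7,8],[4,9],[6,10],[8,12]} hit by 8; {[9,13]} hit by 13; {[14,15],[15,16],[15,17]} hit by 15.
Points: 3, 8, 13, 15 (4 total).

8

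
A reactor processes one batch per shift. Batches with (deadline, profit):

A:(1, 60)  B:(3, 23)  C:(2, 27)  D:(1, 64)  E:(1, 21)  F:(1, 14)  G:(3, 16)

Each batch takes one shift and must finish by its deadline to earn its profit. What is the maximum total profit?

By profit: D(d1,64), A(d1,60), C(d2,27), B(d3,23), E(d1,21), G(d3,16), F(d1,14)
D→slot 1; A skipped; C→slot 2; B→slot 3; E skipped; G skipped; F skipped.
Profit = 64 + 27 + 23 = 114

114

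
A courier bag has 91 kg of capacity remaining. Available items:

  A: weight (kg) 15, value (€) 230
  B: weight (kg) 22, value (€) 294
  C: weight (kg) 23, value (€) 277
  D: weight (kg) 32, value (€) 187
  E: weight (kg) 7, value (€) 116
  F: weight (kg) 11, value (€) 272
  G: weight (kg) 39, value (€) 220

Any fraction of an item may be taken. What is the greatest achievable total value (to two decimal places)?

1264.97

Order: F (272/11=24.73) > E (116/7=16.57) > A (230/15=15.33) > B (294/22=13.36) > C (277/23=12.04) > D (187/32=5.84) > G (220/39=5.64)
Fill: take F (11 @ 272) → take E (7 @ 116) → take A (15 @ 230) → take B (22 @ 294) → take C (23 @ 277) → take 13/32 of D → 75.97; 91/91 used.
Total value = 1264.97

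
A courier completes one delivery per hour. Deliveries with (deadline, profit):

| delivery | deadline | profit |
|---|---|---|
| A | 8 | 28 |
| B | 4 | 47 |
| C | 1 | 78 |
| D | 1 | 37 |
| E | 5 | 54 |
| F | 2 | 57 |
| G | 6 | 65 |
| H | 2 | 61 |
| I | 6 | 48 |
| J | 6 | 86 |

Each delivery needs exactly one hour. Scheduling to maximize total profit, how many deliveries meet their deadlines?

7

Take jobs in profit order; each goes to the latest open slot no later than its deadline.
Profit order: J=86 C=78 G=65 H=61 F=57 E=54 I=48 B=47 D=37 A=28
Assign: J→slot 6, C→slot 1, G→slot 5, H→slot 2, F skipped, E→slot 4, I→slot 3, B skipped, D skipped, A→slot 8.
Slots: [1:C] [2:H] [3:I] [4:E] [5:G] [6:J] [8:A]
7 of 10 scheduled.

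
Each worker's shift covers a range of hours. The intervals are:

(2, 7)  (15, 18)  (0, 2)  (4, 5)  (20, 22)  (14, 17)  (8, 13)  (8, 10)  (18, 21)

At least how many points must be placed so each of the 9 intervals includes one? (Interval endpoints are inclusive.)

5

Process intervals by earliest right end; each time one isn't hit yet, stab at its right endpoint.
Sorted: [0,2] [4,5] [2,7] [8,10] [8,13] [14,17] [15,18] [18,21] [20,22]
{[0,2]} hit by 2; {[4,5],[2,7]} hit by 5; {[8,10],[8,13]} hit by 10; {[14,17],[15,18]} hit by 17; {[18,21],[20,22]} hit by 21.
Points: 2, 5, 10, 17, 21 (5 total).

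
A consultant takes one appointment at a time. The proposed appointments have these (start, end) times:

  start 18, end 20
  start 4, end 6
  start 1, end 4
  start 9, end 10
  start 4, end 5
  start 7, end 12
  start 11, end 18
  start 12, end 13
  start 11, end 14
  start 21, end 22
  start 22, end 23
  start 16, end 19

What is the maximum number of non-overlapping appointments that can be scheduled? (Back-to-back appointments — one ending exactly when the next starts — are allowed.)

Sorted by end: (1,4)  (4,5)  (4,6)  (9,10)  (7,12)  (12,13)  (11,14)  (11,18)  (16,19)  (18,20)  (21,22)  (22,23)
take (1,4); take (4,5); skip (4,6); take (9,10); take (12,13); take (16,19); take (21,22); take (22,23).
Selected 7 appointments.

7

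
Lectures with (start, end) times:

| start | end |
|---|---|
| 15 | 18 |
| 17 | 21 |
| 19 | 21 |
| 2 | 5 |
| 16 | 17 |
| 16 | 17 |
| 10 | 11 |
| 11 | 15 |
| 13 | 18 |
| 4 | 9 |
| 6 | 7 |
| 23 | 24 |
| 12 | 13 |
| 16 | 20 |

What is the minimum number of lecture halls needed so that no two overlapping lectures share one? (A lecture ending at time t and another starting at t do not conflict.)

starts: [2, 4, 6, 10, 11, 12, 13, 15, 16, 16, 16, 17, 19, 23]
ends:   [5, 7, 9, 11, 13, 15, 17, 17, 18, 18, 20, 21, 21, 24]
s2→1 s4→2 e5→1 s6→2 e7→1 e9→0 s10→1 e11→0 s11→1 s12→2 e13→1 s13→2 e15→1 s15→2 s16→3 s16→4 s16→5  — peak 5.

5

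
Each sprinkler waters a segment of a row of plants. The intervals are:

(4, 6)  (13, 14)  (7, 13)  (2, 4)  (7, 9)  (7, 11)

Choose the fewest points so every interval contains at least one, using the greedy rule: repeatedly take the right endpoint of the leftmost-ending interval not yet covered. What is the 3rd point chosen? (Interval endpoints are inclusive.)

By right end: [2,4]  [4,6]  [7,9]  [7,11]  [7,13]  [13,14]
[2,4] uncovered → point at 4; [7,9] uncovered → point at 9; [13,14] uncovered → point at 14.
Points: 4, 9, 14 (3 total).

14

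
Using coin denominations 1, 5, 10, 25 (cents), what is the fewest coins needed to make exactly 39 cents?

6

39 − 1×25→14 − 1×10→4 − 4×1→0
Total coins = 1 + 1 + 4 = 6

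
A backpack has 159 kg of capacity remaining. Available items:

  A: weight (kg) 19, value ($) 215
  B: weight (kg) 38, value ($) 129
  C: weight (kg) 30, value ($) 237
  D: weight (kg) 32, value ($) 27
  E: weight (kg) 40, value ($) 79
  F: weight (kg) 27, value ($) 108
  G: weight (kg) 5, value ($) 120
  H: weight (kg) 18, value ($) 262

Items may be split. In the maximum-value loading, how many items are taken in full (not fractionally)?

Sort by value per unit weight and fill in that order.
Order: G (120/5=24.00) > H (262/18=14.56) > A (215/19=11.32) > C (237/30=7.90) > F (108/27=4.00) > B (129/38=3.39) > E (79/40=1.98) > D (27/32=0.84)
Fill: take G (5 @ 120) → take H (18 @ 262) → take A (19 @ 215) → take C (30 @ 237) → take F (27 @ 108) → take B (38 @ 129) → take 22/40 of E → 43.45; 159/159 used.
6 item(s) taken whole; one partial (take 22/40 of E).

6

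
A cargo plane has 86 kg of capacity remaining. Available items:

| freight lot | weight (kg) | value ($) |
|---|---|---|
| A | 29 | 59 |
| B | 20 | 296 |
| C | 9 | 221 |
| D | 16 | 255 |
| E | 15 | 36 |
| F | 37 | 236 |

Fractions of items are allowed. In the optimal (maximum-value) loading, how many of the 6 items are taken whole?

4

Greedy by value/weight ratio, highest first.
Order: C (221/9=24.56) > D (255/16=15.94) > B (296/20=14.80) > F (236/37=6.38) > E (36/15=2.40) > A (59/29=2.03)
Fill: take C (9 @ 221) → take D (16 @ 255) → take B (20 @ 296) → take F (37 @ 236) → take 4/15 of E → 9.60; 86/86 used.
4 item(s) taken whole; one partial (take 4/15 of E).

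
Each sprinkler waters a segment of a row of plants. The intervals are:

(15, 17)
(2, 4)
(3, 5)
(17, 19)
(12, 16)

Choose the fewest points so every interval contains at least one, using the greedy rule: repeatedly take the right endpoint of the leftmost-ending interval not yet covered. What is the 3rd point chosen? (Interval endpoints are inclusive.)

19

Sort by right endpoint; whenever an interval is uncovered, place a point at its right end.
Sorted: [2,4] [3,5] [12,16] [15,17] [17,19]
{[2,4],[3,5]} hit by 4; {[12,16],[15,17]} hit by 16; {[17,19]} hit by 19.
Points: 4, 16, 19 (3 total).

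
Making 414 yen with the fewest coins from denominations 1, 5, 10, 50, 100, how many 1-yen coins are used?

Greedy: take as many of the largest coin as possible, then repeat with the remainder.
414 − 4×100→14 − 1×10→4 − 4×1→0
Count of 1: 4

4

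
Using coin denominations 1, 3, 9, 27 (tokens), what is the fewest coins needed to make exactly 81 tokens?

3

81 − 3×27→0
Total coins = 3 = 3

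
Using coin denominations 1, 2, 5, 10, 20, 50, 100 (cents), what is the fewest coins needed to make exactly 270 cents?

Greedy: take as many of the largest coin as possible, then repeat with the remainder.
270 − 2×100→70 − 1×50→20 − 1×20→0
Total coins = 2 + 1 + 1 = 4

4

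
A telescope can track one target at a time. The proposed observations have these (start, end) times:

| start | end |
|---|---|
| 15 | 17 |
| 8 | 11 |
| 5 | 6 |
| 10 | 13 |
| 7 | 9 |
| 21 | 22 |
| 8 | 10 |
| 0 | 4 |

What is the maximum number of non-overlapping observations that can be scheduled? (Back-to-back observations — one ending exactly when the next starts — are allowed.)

6

Order by finish time; keep every interval that doesn't clash with the previous kept one.
By end time: (0,4), (5,6), (7,9), (8,10), (8,11), (10,13), (15,17), (21,22).
Pick (0,4); next start ≥ 4 → (5,6); next start ≥ 6 → (7,9); next start ≥ 9 → (10,13); next start ≥ 13 → (15,17); next start ≥ 17 → (21,22).
Selected 6 observations.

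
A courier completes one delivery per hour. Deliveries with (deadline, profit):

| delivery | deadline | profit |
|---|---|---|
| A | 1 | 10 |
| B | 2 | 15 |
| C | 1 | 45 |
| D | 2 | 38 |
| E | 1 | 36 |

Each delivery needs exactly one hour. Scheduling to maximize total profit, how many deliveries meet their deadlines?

2

Profit order: C=45 D=38 E=36 B=15 A=10
Assign: C→slot 1, D→slot 2, E skipped, B skipped, A skipped.
Slots: [1:C] [2:D]
2 of 5 scheduled.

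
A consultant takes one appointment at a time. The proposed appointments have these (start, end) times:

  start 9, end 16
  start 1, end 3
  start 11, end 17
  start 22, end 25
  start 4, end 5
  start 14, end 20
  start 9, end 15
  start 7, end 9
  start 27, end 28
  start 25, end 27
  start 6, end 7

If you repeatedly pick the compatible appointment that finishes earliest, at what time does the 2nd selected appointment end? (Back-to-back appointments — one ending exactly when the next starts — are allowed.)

By end time: (1,3), (4,5), (6,7), (7,9), (9,15), (9,16), (11,17), (14,20), (22,25), (25,27), (27,28).
Pick (1,3); next start ≥ 3 → (4,5); next start ≥ 5 → (6,7); next start ≥ 7 → (7,9); next start ≥ 9 → (9,15); next start ≥ 15 → (22,25); next start ≥ 25 → (25,27); next start ≥ 27 → (27,28).
Selected: (1,3) (4,5) (6,7) (7,9) (9,15) (22,25) (25,27) (27,28)

5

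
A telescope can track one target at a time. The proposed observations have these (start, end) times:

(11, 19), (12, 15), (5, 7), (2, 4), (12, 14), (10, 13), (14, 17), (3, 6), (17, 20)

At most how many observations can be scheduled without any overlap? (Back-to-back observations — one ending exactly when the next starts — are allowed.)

Sorted by end: (2,4)  (3,6)  (5,7)  (10,13)  (12,14)  (12,15)  (14,17)  (11,19)  (17,20)
take (2,4); take (5,7); take (10,13); skip (12,15); take (14,17); skip (11,19); take (17,20).
Selected 5 observations.

5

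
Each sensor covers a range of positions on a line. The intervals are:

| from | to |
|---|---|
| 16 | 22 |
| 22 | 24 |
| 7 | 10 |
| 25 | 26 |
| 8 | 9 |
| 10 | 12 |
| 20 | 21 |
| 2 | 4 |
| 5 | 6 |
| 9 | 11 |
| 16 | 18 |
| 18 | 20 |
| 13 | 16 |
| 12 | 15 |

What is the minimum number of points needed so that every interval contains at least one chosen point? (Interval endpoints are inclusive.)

8

Process intervals by earliest right end; each time one isn't hit yet, stab at its right endpoint.
By right end: [2,4]  [5,6]  [8,9]  [7,10]  [9,11]  [10,12]  [12,15]  [13,16]  [16,18]  [18,20]  [20,21]  [16,22]  [22,24]  [25,26]
[2,4] uncovered → point at 4; [5,6] uncovered → point at 6; [8,9] uncovered → point at 9; [10,12] uncovered → point at 12; [13,16] uncovered → point at 16; [18,20] uncovered → point at 20; [22,24] uncovered → point at 24; [25,26] uncovered → point at 26.
Points: 4, 6, 9, 12, 16, 20, 24, 26 (8 total).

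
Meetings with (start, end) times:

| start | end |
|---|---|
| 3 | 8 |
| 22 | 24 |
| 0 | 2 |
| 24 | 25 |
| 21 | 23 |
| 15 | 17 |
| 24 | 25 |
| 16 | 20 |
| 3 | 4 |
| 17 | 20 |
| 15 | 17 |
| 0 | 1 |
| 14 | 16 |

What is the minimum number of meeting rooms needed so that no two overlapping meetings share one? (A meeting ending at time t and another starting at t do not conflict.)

Events (time:±→running): 0:+→1 0:+→2 1:-→1 2:-→0 3:+→1 3:+→2 4:-→1 8:-→0 14:+→1 15:+→2 15:+→3 … peak 3.

3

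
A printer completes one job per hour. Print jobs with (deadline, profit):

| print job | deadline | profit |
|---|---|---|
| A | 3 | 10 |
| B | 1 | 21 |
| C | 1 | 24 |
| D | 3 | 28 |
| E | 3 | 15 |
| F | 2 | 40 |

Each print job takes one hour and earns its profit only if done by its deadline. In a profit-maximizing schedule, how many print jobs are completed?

3

Sort by profit descending; place each in the latest free slot ≤ its deadline.
By profit: F(d2,40), D(d3,28), C(d1,24), B(d1,21), E(d3,15), A(d3,10)
F→slot 2; D→slot 3; C→slot 1; B skipped; E skipped; A skipped.
3 of 6 scheduled.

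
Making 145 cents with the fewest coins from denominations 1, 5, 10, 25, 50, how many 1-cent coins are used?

145 = 2×50 + 1×25 + 2×10
Count of 1: 0

0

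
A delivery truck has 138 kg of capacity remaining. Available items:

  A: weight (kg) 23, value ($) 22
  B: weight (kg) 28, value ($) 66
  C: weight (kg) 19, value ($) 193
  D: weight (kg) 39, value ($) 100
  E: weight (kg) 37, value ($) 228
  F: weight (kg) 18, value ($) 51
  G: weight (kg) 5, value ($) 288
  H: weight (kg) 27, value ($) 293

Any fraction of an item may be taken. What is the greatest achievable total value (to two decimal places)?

1135.05

Greedy by value/weight ratio, highest first.
Order: G (288/5=57.60) > H (293/27=10.85) > C (193/19=10.16) > E (228/37=6.16) > F (51/18=2.83) > D (100/39=2.56) > B (66/28=2.36) > A (22/23=0.96)
Fill: take G (5 @ 288) → take H (27 @ 293) → take C (19 @ 193) → take E (37 @ 228) → take F (18 @ 51) → take 32/39 of D → 82.05; 138/138 used.
Total value = 1135.05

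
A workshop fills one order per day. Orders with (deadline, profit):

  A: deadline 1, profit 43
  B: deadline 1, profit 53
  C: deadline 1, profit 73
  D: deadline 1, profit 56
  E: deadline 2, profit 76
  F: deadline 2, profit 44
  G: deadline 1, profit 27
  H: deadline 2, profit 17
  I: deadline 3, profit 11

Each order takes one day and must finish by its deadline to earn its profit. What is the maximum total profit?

Sort by profit descending; place each in the latest free slot ≤ its deadline.
Profit order: E=76 C=73 D=56 B=53 F=44 A=43 G=27 H=17 I=11
Assign: E→slot 2, C→slot 1, D skipped, B skipped, F skipped, A skipped, G skipped, H skipped, I→slot 3.
Slots: [1:C] [2:E] [3:I]
Profit = 73 + 76 + 11 = 160

160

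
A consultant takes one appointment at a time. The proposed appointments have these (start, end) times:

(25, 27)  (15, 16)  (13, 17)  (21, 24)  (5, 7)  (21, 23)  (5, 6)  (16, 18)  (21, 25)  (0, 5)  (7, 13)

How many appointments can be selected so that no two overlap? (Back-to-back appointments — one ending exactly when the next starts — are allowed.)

7

Sort by end time and greedily take each interval whose start is ≥ the last chosen end.
Sorted by end: (0,5)  (5,6)  (5,7)  (7,13)  (15,16)  (13,17)  (16,18)  (21,23)  (21,24)  (21,25)  (25,27)
take (0,5); take (5,6); skip (5,7); take (7,13); take (15,16); skip (13,17); take (16,18); take (21,23); skip (21,25); take (25,27).
Selected 7 appointments.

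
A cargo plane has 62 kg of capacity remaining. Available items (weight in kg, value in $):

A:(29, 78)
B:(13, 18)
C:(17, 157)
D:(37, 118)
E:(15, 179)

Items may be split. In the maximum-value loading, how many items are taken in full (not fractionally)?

Greedy by value/weight ratio, highest first.
Ratios (sorted): E 11.93, C 9.24, D 3.19, A 2.69, B 1.38
take E (15 @ 179); take C (17 @ 157); take 30/37 of D → 95.68. Capacity used 62/62.
2 item(s) taken whole; one partial (take 30/37 of D).

2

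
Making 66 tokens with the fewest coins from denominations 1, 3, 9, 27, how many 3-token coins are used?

1

66 = 2×27 + 1×9 + 1×3
Count of 3: 1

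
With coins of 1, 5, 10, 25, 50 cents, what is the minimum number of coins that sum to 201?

201 − 4×50→1 − 1×1→0
Total coins = 4 + 1 = 5

5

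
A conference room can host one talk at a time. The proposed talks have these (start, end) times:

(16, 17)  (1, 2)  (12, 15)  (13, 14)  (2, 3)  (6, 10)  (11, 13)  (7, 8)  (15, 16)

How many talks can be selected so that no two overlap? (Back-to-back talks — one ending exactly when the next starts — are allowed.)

Sorted by end: (1,2)  (2,3)  (7,8)  (6,10)  (11,13)  (13,14)  (12,15)  (15,16)  (16,17)
take (1,2); take (2,3); take (7,8); take (11,13); take (13,14); skip (12,15); take (15,16); take (16,17).
Selected 7 talks.

7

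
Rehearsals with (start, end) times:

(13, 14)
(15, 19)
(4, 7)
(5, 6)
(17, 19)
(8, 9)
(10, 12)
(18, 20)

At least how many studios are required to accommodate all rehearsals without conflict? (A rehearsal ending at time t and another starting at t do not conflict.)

3

The answer is the maximum number of intervals overlapping at any instant.
Events (time:±→running): 4:+→1 5:+→2 6:-→1 7:-→0 8:+→1 9:-→0 10:+→1 12:-→0 13:+→1 14:-→0 15:+→1 17:+→2 18:+→3 … peak 3.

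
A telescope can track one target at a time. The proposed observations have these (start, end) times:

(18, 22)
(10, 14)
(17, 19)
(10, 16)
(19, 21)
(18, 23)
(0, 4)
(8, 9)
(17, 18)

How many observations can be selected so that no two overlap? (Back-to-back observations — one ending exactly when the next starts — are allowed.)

5

Order by finish time; keep every interval that doesn't clash with the previous kept one.
Sorted by end: (0,4)  (8,9)  (10,14)  (10,16)  (17,18)  (17,19)  (19,21)  (18,22)  (18,23)
take (0,4); take (8,9); take (10,14); take (17,18); skip (17,19); take (19,21); skip (18,22).
Selected 5 observations.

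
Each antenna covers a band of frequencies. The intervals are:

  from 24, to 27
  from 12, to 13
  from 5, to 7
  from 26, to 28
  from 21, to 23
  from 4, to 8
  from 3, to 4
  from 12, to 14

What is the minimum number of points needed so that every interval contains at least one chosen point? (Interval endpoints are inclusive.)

5

Sorted: [3,4] [5,7] [4,8] [12,13] [12,14] [21,23] [24,27] [26,28]
{[3,4]} hit by 4; {[5,7],[4,8]} hit by 7; {[12,13],[12,14]} hit by 13; {[21,23]} hit by 23; {[24,27],[26,28]} hit by 27.
Points: 4, 7, 13, 23, 27 (5 total).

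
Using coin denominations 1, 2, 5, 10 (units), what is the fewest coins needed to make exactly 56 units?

56 − 5×10→6 − 1×5→1 − 1×1→0
Total coins = 5 + 1 + 1 = 7

7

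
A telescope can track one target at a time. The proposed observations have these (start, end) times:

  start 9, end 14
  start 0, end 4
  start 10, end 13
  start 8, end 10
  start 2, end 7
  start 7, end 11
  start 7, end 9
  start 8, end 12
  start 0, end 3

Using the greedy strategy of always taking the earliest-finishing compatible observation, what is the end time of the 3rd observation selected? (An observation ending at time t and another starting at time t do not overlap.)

Order by finish time; keep every interval that doesn't clash with the previous kept one.
By end time: (0,3), (0,4), (2,7), (7,9), (8,10), (7,11), (8,12), (10,13), (9,14).
Pick (0,3); next start ≥ 3 → (7,9); next start ≥ 9 → (10,13).
Selected: (0,3) (7,9) (10,13)

13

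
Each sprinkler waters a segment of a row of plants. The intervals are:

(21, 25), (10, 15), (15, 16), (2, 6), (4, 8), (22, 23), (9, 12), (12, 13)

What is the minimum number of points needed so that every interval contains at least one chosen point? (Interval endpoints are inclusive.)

Sorted: [2,6] [4,8] [9,12] [12,13] [10,15] [15,16] [22,23] [21,25]
{[2,6],[4,8]} hit by 6; {[9,12],[12,13],[10,15]} hit by 12; {[15,16]} hit by 16; {[22,23],[21,25]} hit by 23.
Points: 6, 12, 16, 23 (4 total).

4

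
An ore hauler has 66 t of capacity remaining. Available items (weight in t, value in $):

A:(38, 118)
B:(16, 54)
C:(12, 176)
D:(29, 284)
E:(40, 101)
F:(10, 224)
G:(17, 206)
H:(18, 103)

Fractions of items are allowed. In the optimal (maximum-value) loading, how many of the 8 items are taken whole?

3

Sort by value per unit weight and fill in that order.
Order: F (224/10=22.40) > C (176/12=14.67) > G (206/17=12.12) > D (284/29=9.79) > H (103/18=5.72) > B (54/16=3.38) > A (118/38=3.11) > E (101/40=2.52)
Fill: take F (10 @ 224) → take C (12 @ 176) → take G (17 @ 206) → take 27/29 of D → 264.41; 66/66 used.
3 item(s) taken whole; one partial (take 27/29 of D).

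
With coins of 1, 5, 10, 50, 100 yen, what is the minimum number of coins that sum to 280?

6

280 = 2×100 + 1×50 + 3×10
Total coins = 2 + 1 + 3 = 6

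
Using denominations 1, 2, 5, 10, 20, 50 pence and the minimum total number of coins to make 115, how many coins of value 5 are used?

1

115 = 2×50 + 1×10 + 1×5
Count of 5: 1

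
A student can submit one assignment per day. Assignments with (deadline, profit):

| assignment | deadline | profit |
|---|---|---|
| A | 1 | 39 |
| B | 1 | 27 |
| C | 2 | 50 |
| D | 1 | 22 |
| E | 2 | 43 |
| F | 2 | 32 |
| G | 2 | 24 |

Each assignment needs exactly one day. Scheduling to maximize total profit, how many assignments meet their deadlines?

By profit: C(d2,50), E(d2,43), A(d1,39), F(d2,32), B(d1,27), G(d2,24), D(d1,22)
C→slot 2; E→slot 1; A skipped; F skipped; B skipped; G skipped; D skipped.
2 of 7 scheduled.

2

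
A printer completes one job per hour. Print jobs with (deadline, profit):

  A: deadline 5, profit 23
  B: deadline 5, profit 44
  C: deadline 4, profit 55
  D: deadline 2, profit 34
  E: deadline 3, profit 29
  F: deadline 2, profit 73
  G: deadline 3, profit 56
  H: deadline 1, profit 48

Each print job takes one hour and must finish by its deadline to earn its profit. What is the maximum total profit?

Sort by profit descending; place each in the latest free slot ≤ its deadline.
Profit order: F=73 G=56 C=55 H=48 B=44 D=34 E=29 A=23
Assign: F→slot 2, G→slot 3, C→slot 4, H→slot 1, B→slot 5, D skipped, E skipped, A skipped.
Slots: [1:H] [2:F] [3:G] [4:C] [5:B]
Profit = 48 + 73 + 56 + 55 + 44 = 276

276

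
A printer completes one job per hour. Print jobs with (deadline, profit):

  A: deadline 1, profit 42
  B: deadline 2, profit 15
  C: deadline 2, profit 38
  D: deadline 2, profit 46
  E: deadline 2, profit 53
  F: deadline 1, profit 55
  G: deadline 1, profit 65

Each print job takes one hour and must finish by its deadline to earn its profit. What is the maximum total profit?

118

Sort by profit descending; place each in the latest free slot ≤ its deadline.
Profit order: G=65 F=55 E=53 D=46 A=42 C=38 B=15
Assign: G→slot 1, F skipped, E→slot 2, D skipped, A skipped, C skipped, B skipped.
Slots: [1:G] [2:E]
Profit = 65 + 53 = 118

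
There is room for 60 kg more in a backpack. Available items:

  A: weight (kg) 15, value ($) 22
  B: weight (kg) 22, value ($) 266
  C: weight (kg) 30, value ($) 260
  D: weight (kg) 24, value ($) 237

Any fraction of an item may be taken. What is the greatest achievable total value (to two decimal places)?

Ratios (sorted): B 12.09, D 9.88, C 8.67, A 1.47
take B (22 @ 266); take D (24 @ 237); take 14/30 of C → 121.33. Capacity used 60/60.
Total value = 624.33

624.33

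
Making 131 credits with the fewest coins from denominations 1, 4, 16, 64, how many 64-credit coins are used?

Use the largest denomination that fits, subtract, and repeat.
131 − 2×64→3 − 3×1→0
Count of 64: 2

2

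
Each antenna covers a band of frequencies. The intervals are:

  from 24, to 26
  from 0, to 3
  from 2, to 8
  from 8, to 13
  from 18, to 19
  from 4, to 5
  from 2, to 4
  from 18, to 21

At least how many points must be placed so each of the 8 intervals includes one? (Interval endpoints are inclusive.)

By right end: [0,3]  [2,4]  [4,5]  [2,8]  [8,13]  [18,19]  [18,21]  [24,26]
[0,3] uncovered → point at 3; [4,5] uncovered → point at 5; [8,13] uncovered → point at 13; [18,19] uncovered → point at 19; [24,26] uncovered → point at 26.
Points: 3, 5, 13, 19, 26 (5 total).

5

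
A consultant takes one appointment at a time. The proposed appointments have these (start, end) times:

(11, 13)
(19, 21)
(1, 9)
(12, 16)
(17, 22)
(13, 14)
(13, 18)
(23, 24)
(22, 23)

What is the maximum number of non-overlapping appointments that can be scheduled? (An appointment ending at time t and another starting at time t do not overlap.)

6

Order by finish time; keep every interval that doesn't clash with the previous kept one.
Sorted by end: (1,9)  (11,13)  (13,14)  (12,16)  (13,18)  (19,21)  (17,22)  (22,23)  (23,24)
take (1,9); take (11,13); take (13,14); take (19,21); take (22,23); take (23,24).
Selected 6 appointments.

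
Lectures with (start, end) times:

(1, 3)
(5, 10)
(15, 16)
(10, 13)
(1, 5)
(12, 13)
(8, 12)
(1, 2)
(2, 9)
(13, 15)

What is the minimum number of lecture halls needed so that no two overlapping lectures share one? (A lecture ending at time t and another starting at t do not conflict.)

Events (time:±→running): 1:+→1 1:+→2 1:+→3 … peak 3.

3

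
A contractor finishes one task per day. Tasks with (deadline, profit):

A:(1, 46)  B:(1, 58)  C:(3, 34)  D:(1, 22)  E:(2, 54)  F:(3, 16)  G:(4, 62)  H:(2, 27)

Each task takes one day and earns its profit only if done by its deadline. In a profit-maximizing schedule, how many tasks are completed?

4

Profit order: G=62 B=58 E=54 A=46 C=34 H=27 D=22 F=16
Assign: G→slot 4, B→slot 1, E→slot 2, A skipped, C→slot 3, H skipped, D skipped, F skipped.
Slots: [1:B] [2:E] [3:C] [4:G]
4 of 8 scheduled.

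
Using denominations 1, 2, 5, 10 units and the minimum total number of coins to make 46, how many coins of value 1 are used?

Greedy: take as many of the largest coin as possible, then repeat with the remainder.
46 = 4×10 + 1×5 + 1×1
Count of 1: 1

1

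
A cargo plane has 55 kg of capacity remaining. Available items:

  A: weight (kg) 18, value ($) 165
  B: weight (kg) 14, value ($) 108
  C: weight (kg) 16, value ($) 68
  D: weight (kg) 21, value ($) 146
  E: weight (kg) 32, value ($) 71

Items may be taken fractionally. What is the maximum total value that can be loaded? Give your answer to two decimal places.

427.50

Order: A (165/18=9.17) > B (108/14=7.71) > D (146/21=6.95) > C (68/16=4.25) > E (71/32=2.22)
Fill: take A (18 @ 165) → take B (14 @ 108) → take D (21 @ 146) → take 2/16 of C → 8.50; 55/55 used.
Total value = 427.50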